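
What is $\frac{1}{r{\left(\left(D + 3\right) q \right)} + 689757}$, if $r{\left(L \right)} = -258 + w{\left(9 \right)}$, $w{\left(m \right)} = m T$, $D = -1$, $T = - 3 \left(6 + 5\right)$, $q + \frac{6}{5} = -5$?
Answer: $\frac{1}{689202} \approx 1.451 \cdot 10^{-6}$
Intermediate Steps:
$q = - \frac{31}{5}$ ($q = - \frac{6}{5} - 5 = - \frac{31}{5} \approx -6.2$)
$T = -33$ ($T = \left(-3\right) 11 = -33$)
$w{\left(m \right)} = - 33 m$ ($w{\left(m \right)} = m \left(-33\right) = - 33 m$)
$r{\left(L \right)} = -555$ ($r{\left(L \right)} = -258 - 297 = -555$)
$\frac{1}{r{\left(\left(D + 3\right) q \right)} + 689757} = \frac{1}{-555 + 689757} = \frac{1}{689202}$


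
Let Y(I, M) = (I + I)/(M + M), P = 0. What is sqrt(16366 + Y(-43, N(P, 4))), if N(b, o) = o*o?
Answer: sqrt(261813)/4 ≈ 127.92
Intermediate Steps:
N(b, o) = o**2
Y(I, M) = I/M (Y(I, M) = (2*I)/((2*M)) = (2*I)*(1/(2*M)) = I/M)
sqrt(16366 + Y(-43, N(P, 4))) = sqrt(16366 - 43/(4**2)) = sqrt(16366 - 43/16) = sqrt(261813/16) = sqrt(261813)/4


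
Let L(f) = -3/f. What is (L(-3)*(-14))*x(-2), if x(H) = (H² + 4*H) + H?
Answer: 84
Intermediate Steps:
x(H) = H² + 5*H
(L(-3)*(-14))*x(-2) = (-3/(-3)*(-14))*(-2*(5 - 2)) = (-3*(-⅓)*(-14))*(-2*3) = (1*(-14))*(-6) = -14*(-6) = 84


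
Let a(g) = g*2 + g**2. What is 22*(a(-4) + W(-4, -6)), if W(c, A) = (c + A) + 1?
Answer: -22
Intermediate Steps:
W(c, A) = 1 + A + c (W(c, A) = (A + c) + 1 = 1 + A + c)
a(g) = g**2 + 2*g (a(g) = 2*g + g**2 = g**2 + 2*g)
22*(a(-4) + W(-4, -6)) = 22*(-4*(2 - 4) + (1 - 6 - 4)) = 22*(-4*(-2) - 9) = 22*(8 - 9) = 22*(-1) = -22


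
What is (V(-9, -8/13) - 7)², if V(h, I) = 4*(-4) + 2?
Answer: 441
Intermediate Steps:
V(h, I) = -14 (V(h, I) = -16 + 2 = -14)
(V(-9, -8/13) - 7)² = (-14 - 7)² = (-21)² = 441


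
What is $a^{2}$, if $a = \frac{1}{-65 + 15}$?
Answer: $\frac{1}{2500} \approx 0.0004$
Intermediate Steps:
$a = - \frac{1}{50}$ ($a = \frac{1}{-50} = - \frac{1}{50} \approx -0.02$)
$a^{2} = \left(- \frac{1}{50}\right)^{2} = \frac{1}{2500}$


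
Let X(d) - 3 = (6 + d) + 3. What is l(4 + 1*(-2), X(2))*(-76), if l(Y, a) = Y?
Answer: -152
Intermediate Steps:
X(d) = 12 + d (X(d) = 3 + ((6 + d) + 3) = 3 + (9 + d) = 12 + d)
l(4 + 1*(-2), X(2))*(-76) = (4 + 1*(-2))*(-76) = (4 - 2)*(-76) = 2*(-76) = -152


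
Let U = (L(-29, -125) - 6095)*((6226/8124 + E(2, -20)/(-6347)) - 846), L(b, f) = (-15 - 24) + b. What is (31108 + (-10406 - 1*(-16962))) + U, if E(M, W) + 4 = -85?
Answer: 135269221335041/25781514 ≈ 5.2468e+6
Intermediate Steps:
L(b, f) = -39 + b
E(M, W) = -89 (E(M, W) = -4 - 85 = -89)
U = 134298186391745/25781514 (U = ((-39 - 29) - 6095)*((6226/8124 - 89/(-6347)) - 846) = (-68 - 6095)*((6226*(1/8124) - 89*(-1/6347)) - 846) = -6163*((3113/4062 + 89/6347) - 846) = -6163*(20119729/25781514 - 846) = -6163*(-21791041115/25781514) = 134298186391745/25781514 ≈ 5.2091e+6)
(31108 + (-10406 - 1*(-16962))) + U = (31108 + (-10406 - 1*(-16962))) + 134298186391745/25781514 = (31108 + (-10406 + 16962)) + 134298186391745/25781514 = (31108 + 6556) + 134298186391745/25781514 = 37664 + 134298186391745/25781514 = 135269221335041/25781514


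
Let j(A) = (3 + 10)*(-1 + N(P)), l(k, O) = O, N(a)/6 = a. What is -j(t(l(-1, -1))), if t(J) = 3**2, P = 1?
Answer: -65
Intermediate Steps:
N(a) = 6*a
t(J) = 9
j(A) = 65 (j(A) = (3 + 10)*(-1 + 6*1) = 13*(-1 + 6) = 13*5 = 65)
-j(t(l(-1, -1))) = -1*65 = -65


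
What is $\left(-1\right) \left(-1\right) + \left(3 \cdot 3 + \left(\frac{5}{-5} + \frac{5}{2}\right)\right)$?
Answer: $\frac{23}{2} \approx 11.5$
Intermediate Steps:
$\left(-1\right) \left(-1\right) + \left(3 \cdot 3 + \left(\frac{5}{-5} + \frac{5}{2}\right)\right) = 1 + \left(9 + \left(5 \left(- \frac{1}{5}\right) + 5 \cdot \frac{1}{2}\right)\right) = 1 + \left(9 + \left(-1 + \frac{5}{2}\right)\right) = 1 + \left(9 + \frac{3}{2}\right) = 1 + \frac{21}{2} = \frac{23}{2}$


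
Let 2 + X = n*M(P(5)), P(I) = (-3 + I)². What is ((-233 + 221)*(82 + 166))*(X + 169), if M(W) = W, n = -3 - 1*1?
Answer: -449376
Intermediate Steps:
n = -4 (n = -3 - 1 = -4)
X = -18 (X = -2 - 4*(-3 + 5)² = -2 - 4*2² = -2 - 4*4 = -2 - 16 = -18)
((-233 + 221)*(82 + 166))*(X + 169) = ((-233 + 221)*(82 + 166))*(-18 + 169) = -12*248*151 = -2976*151 = -449376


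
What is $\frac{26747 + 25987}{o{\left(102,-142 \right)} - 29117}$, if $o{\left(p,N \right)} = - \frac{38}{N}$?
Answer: $- \frac{624019}{344548} \approx -1.8111$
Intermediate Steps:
$\frac{26747 + 25987}{o{\left(102,-142 \right)} - 29117} = \frac{26747 + 25987}{- \frac{38}{-142} - 29117} = \frac{52734}{\left(-38\right) \left(- \frac{1}{142}\right) - 29117} = \frac{52734}{\frac{19}{71} - 29117} = \frac{52734}{- \frac{2067288}{71}} = 52734 \left(- \frac{71}{2067288}\right) = - \frac{624019}{344548}$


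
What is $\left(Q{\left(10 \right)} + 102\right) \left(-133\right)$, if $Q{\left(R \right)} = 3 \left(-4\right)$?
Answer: $-11970$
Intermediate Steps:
$Q{\left(R \right)} = -12$
$\left(Q{\left(10 \right)} + 102\right) \left(-133\right) = \left(-12 + 102\right) \left(-133\right) = 90 \left(-133\right) = -11970$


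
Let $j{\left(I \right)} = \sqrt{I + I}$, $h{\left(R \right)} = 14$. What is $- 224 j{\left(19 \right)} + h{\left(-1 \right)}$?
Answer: $14 - 224 \sqrt{38} \approx -1366.8$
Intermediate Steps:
$j{\left(I \right)} = \sqrt{2} \sqrt{I}$ ($j{\left(I \right)} = \sqrt{2 I} = \sqrt{2} \sqrt{I}$)
$- 224 j{\left(19 \right)} + h{\left(-1 \right)} = - 224 \sqrt{2} \sqrt{19} + 14 = - 224 \sqrt{38} + 14 = 14 - 224 \sqrt{38}$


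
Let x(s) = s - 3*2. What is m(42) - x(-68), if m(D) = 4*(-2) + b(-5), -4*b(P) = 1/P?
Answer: 1321/20 ≈ 66.050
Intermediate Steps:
b(P) = -1/(4*P)
x(s) = -6 + s (x(s) = s - 6 = -6 + s)
m(D) = -159/20 (m(D) = 4*(-2) - ¼/(-5) = -8 - ¼*(-⅕) = -8 + 1/20 = -159/20)
m(42) - x(-68) = -159/20 - (-6 - 68) = -159/20 - 1*(-74) = -159/20 + 74 = 1321/20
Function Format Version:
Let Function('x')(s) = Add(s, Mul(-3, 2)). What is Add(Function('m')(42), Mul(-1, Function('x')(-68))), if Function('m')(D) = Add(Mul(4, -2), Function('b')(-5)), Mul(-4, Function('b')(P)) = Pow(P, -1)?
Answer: Rational(1321, 20) ≈ 66.050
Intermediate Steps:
Function('b')(P) = Mul(Rational(-1, 4), Pow(P, -1))
Function('x')(s) = Add(-6, s) (Function('x')(s) = Add(s, -6) = Add(-6, s))
Function('m')(D) = Rational(-159, 20) (Function('m')(D) = Add(Mul(4, -2), Mul(Rational(-1, 4), Pow(-5, -1))) = Add(-8, Mul(Rational(-1, 4), Rational(-1, 5))) = Add(-8, Rational(1, 20)) = Rational(-159, 20))
Add(Function('m')(42), Mul(-1, Function('x')(-68))) = Add(Rational(-159, 20), Mul(-1, Add(-6, -68))) = Add(Rational(-159, 20), Mul(-1, -74)) = Add(Rational(-159, 20), 74) = Rational(1321, 20)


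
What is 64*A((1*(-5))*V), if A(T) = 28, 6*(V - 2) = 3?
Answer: 1792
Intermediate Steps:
V = 5/2 (V = 2 + (1/6)*3 = 2 + 1/2 = 5/2 ≈ 2.5000)
64*A((1*(-5))*V) = 64*28 = 1792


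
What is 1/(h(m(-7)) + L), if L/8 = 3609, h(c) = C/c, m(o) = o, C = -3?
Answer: 7/202107 ≈ 3.4635e-5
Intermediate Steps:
h(c) = -3/c
L = 28872 (L = 8*3609 = 28872)
1/(h(m(-7)) + L) = 1/(-3/(-7) + 28872) = 1/(-3*(-1/7) + 28872) = 1/(3/7 + 28872) = 1/(202107/7) = 7/202107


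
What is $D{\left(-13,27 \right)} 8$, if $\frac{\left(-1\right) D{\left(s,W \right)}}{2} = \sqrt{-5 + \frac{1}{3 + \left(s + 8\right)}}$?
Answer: $- 8 i \sqrt{22} \approx - 37.523 i$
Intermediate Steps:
$D{\left(s,W \right)} = - 2 \sqrt{-5 + \frac{1}{11 + s}}$ ($D{\left(s,W \right)} = - 2 \sqrt{-5 + \frac{1}{3 + \left(s + 8\right)}} = - 2 \sqrt{-5 + \frac{1}{3 + \left(8 + s\right)}} = - 2 \sqrt{-5 + \frac{1}{11 + s}}$)
$D{\left(-13,27 \right)} 8 = - 2 \sqrt{- \frac{54 + 5 \left(-13\right)}{11 - 13}} \cdot 8 = - 2 \sqrt{- \frac{54 - 65}{-2}} \cdot 8 = - 2 \sqrt{\left(-1\right) \left(- \frac{1}{2}\right) \left(-11\right)} 8 = - 2 \sqrt{- \frac{11}{2}} \cdot 8 = - 2 \frac{i \sqrt{22}}{2} \cdot 8 = - i \sqrt{22} \cdot 8 = - 8 i \sqrt{22}$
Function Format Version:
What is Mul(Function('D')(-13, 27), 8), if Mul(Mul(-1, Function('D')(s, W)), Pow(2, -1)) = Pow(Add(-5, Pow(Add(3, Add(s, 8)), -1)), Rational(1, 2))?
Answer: Mul(-8, I, Pow(22, Rational(1, 2))) ≈ Mul(-37.523, I)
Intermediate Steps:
Function('D')(s, W) = Mul(-2, Pow(Add(-5, Pow(Add(11, s), -1)), Rational(1, 2))) (Function('D')(s, W) = Mul(-2, Pow(Add(-5, Pow(Add(3, Add(s, 8)), -1)), Rational(1, 2))) = Mul(-2, Pow(Add(-5, Pow(Add(3, Add(8, s)), -1)), Rational(1, 2))) = Mul(-2, Pow(Add(-5, Pow(Add(11, s), -1)), Rational(1, 2))))
Mul(Function('D')(-13, 27), 8) = Mul(Mul(-2, Pow(Mul(-1, Pow(Add(11, -13), -1), Add(54, Mul(5, -13))), Rational(1, 2))), 8) = Mul(Mul(-2, Pow(Mul(-1, Pow(-2, -1), Add(54, -65)), Rational(1, 2))), 8) = Mul(Mul(-2, Pow(Mul(-1, Rational(-1, 2), -11), Rational(1, 2))), 8) = Mul(Mul(-2, Pow(Rational(-11, 2), Rational(1, 2))), 8) = Mul(Mul(-2, Mul(Rational(1, 2), I, Pow(22, Rational(1, 2)))), 8) = Mul(Mul(-1, I, Pow(22, Rational(1, 2))), 8) = Mul(-8, I, Pow(22, Rational(1, 2)))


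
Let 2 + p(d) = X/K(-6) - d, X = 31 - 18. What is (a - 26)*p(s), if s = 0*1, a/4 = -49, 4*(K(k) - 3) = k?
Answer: -1480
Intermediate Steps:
K(k) = 3 + k/4
X = 13
a = -196 (a = 4*(-49) = -196)
s = 0
p(d) = 20/3 - d (p(d) = -2 + (13/(3 + (1/4)*(-6)) - d) = -2 + (13/(3 - 3/2) - d) = -2 + (13/(3/2) - d) = -2 + (13*(2/3) - d) = -2 + (26/3 - d) = 20/3 - d)
(a - 26)*p(s) = (-196 - 26)*(20/3 - 1*0) = -222*(20/3 + 0) = -222*20/3 = -1480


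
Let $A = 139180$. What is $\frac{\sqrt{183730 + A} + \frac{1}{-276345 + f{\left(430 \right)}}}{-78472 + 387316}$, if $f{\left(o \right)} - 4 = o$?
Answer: $- \frac{1}{85213456884} + \frac{7 \sqrt{6590}}{308844} \approx 0.0018399$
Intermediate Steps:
$f{\left(o \right)} = 4 + o$
$\frac{\sqrt{183730 + A} + \frac{1}{-276345 + f{\left(430 \right)}}}{-78472 + 387316} = \frac{\sqrt{183730 + 139180} + \frac{1}{-276345 + \left(4 + 430\right)}}{-78472 + 387316} = \frac{\sqrt{322910} + \frac{1}{-276345 + 434}}{308844} = \left(7 \sqrt{6590} + \frac{1}{-275911}\right) \frac{1}{308844} = \left(7 \sqrt{6590} - \frac{1}{275911}\right) \frac{1}{308844} = \left(- \frac{1}{275911} + 7 \sqrt{6590}\right) \frac{1}{308844} = - \frac{1}{85213456884} + \frac{7 \sqrt{6590}}{308844}$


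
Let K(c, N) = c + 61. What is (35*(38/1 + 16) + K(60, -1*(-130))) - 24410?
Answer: -22399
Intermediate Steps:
K(c, N) = 61 + c
(35*(38/1 + 16) + K(60, -1*(-130))) - 24410 = (35*(38/1 + 16) + (61 + 60)) - 24410 = (35*(38*1 + 16) + 121) - 24410 = (35*(38 + 16) + 121) - 24410 = (35*54 + 121) - 24410 = (1890 + 121) - 24410 = 2011 - 24410 = -22399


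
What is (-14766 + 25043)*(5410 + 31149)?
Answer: 375716843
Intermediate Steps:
(-14766 + 25043)*(5410 + 31149) = 10277*36559 = 375716843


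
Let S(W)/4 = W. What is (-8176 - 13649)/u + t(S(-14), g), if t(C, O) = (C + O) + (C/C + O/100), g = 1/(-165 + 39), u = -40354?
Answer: -13847201377/254230200 ≈ -54.467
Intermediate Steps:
S(W) = 4*W
g = -1/126 (g = 1/(-126) = -1/126 ≈ -0.0079365)
t(C, O) = 1 + C + 101*O/100 (t(C, O) = (C + O) + (1 + O*(1/100)) = (C + O) + (1 + O/100) = 1 + C + 101*O/100)
(-8176 - 13649)/u + t(S(-14), g) = (-8176 - 13649)/(-40354) + (1 + 4*(-14) + (101/100)*(-1/126)) = -21825*(-1/40354) + (1 - 56 - 101/12600) = 21825/40354 - 693101/12600 = -13847201377/254230200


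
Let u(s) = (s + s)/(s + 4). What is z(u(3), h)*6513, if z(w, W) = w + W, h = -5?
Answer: -188877/7 ≈ -26982.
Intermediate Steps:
u(s) = 2*s/(4 + s) (u(s) = (2*s)/(4 + s) = 2*s/(4 + s))
z(w, W) = W + w
z(u(3), h)*6513 = (-5 + 2*3/(4 + 3))*6513 = (-5 + 2*3/7)*6513 = (-5 + 2*3*(⅐))*6513 = (-5 + 6/7)*6513 = -29/7*6513 = -188877/7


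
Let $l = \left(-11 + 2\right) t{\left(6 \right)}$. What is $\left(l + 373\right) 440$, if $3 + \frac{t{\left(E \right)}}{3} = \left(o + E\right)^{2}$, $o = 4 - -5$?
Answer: $-2473240$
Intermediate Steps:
$o = 9$ ($o = 4 + 5 = 9$)
$t{\left(E \right)} = -9 + 3 \left(9 + E\right)^{2}$
$l = -5994$ ($l = \left(-11 + 2\right) \left(-9 + 3 \left(9 + 6\right)^{2}\right) = - 9 \left(-9 + 3 \cdot 15^{2}\right) = - 9 \left(-9 + 3 \cdot 225\right) = - 9 \left(-9 + 675\right) = \left(-9\right) 666 = -5994$)
$\left(l + 373\right) 440 = \left(-5994 + 373\right) 440 = \left(-5621\right) 440 = -2473240$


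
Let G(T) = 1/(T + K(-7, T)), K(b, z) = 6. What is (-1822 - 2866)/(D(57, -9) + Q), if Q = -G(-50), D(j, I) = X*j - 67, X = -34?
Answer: 206272/88219 ≈ 2.3382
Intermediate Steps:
D(j, I) = -67 - 34*j (D(j, I) = -34*j - 67 = -67 - 34*j)
G(T) = 1/(6 + T) (G(T) = 1/(T + 6) = 1/(6 + T))
Q = 1/44 (Q = -1/(6 - 50) = -1/(-44) = -1*(-1/44) = 1/44 ≈ 0.022727)
(-1822 - 2866)/(D(57, -9) + Q) = (-1822 - 2866)/((-67 - 34*57) + 1/44) = -4688/((-67 - 1938) + 1/44) = -4688/(-2005 + 1/44) = -4688/(-88219/44) = -4688*(-44/88219) = 206272/88219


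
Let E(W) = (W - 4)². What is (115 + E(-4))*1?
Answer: 179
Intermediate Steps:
E(W) = (-4 + W)²
(115 + E(-4))*1 = (115 + (-4 - 4)²)*1 = (115 + (-8)²)*1 = (115 + 64)*1 = 179*1 = 179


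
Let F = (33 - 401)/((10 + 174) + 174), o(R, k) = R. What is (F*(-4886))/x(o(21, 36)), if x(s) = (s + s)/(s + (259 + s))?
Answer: 19329016/537 ≈ 35994.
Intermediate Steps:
x(s) = 2*s/(259 + 2*s) (x(s) = (2*s)/(259 + 2*s) = 2*s/(259 + 2*s))
F = -184/179 (F = -368/(184 + 174) = -368/358 = -368*1/358 = -184/179 ≈ -1.0279)
(F*(-4886))/x(o(21, 36)) = (-184/179*(-4886))/((2*21/(259 + 2*21))) = 899024/(179*((2*21/(259 + 42)))) = 899024/(179*((2*21/301))) = 899024/(179*((2*21*(1/301)))) = 899024/(179*(6/43)) = (899024/179)*(43/6) = 19329016/537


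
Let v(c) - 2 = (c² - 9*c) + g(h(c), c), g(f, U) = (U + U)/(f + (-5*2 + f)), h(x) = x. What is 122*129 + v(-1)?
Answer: 94501/6 ≈ 15750.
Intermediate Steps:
g(f, U) = 2*U/(-10 + 2*f) (g(f, U) = (2*U)/(f + (-10 + f)) = (2*U)/(-10 + 2*f) = 2*U/(-10 + 2*f))
v(c) = 2 + c² - 9*c + c/(-5 + c) (v(c) = 2 + ((c² - 9*c) + c/(-5 + c)) = 2 + (c² - 9*c + c/(-5 + c)) = 2 + c² - 9*c + c/(-5 + c))
122*129 + v(-1) = 122*129 + (-1 + (-5 - 1)*(2 + (-1)² - 9*(-1)))/(-5 - 1) = 15738 + (-1 - 6*(2 + 1 + 9))/(-6) = 15738 - (-1 - 6*12)/6 = 15738 - (-1 - 72)/6 = 15738 - ⅙*(-73) = 15738 + 73/6 = 94501/6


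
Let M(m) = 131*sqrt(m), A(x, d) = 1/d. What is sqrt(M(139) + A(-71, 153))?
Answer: sqrt(17 + 340731*sqrt(139))/51 ≈ 39.300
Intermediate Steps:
sqrt(M(139) + A(-71, 153)) = sqrt(131*sqrt(139) + 1/153) = sqrt(1/153 + 131*sqrt(139))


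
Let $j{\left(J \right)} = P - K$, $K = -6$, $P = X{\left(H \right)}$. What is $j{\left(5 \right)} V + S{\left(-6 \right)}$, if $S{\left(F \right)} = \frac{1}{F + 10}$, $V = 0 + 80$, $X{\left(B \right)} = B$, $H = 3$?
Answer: $\frac{2881}{4} \approx 720.25$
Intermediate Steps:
$P = 3$
$V = 80$
$S{\left(F \right)} = \frac{1}{10 + F}$
$j{\left(J \right)} = 9$ ($j{\left(J \right)} = 3 - -6 = 3 + 6 = 9$)
$j{\left(5 \right)} V + S{\left(-6 \right)} = 9 \cdot 80 + \frac{1}{10 - 6} = 720 + \frac{1}{4} = \frac{2881}{4}$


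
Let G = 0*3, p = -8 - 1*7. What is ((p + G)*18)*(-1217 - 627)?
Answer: 497880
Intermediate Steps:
p = -15 (p = -8 - 7 = -15)
G = 0
((p + G)*18)*(-1217 - 627) = ((-15 + 0)*18)*(-1217 - 627) = -15*18*(-1844) = -270*(-1844) = 497880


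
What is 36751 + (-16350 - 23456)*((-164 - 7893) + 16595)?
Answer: -339826877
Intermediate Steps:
36751 + (-16350 - 23456)*((-164 - 7893) + 16595) = 36751 - 39806*(-8057 + 16595) = 36751 - 39806*8538 = 36751 - 339863628 = -339826877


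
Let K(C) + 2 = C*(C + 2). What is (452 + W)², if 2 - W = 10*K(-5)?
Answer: 104976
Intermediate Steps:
K(C) = -2 + C*(2 + C) (K(C) = -2 + C*(C + 2) = -2 + C*(2 + C))
W = -128 (W = 2 - 10*(-2 + (-5)² + 2*(-5)) = 2 - 10*(-2 + 25 - 10) = 2 - 10*13 = 2 - 1*130 = 2 - 130 = -128)
(452 + W)² = (452 - 128)² = 324² = 104976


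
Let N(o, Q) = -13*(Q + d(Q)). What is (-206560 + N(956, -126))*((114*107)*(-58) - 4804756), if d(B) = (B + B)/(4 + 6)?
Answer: 1127773435456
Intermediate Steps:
d(B) = B/5 (d(B) = (2*B)/10 = (2*B)*(1/10) = B/5)
N(o, Q) = -78*Q/5 (N(o, Q) = -13*(Q + Q/5) = -78*Q/5)
(-206560 + N(956, -126))*((114*107)*(-58) - 4804756) = (-206560 - 78/5*(-126))*((114*107)*(-58) - 4804756) = (-206560 + 9828/5)*(12198*(-58) - 4804756) = -1022972*(-707484 - 4804756)/5 = -1022972/5*(-5512240) = 1127773435456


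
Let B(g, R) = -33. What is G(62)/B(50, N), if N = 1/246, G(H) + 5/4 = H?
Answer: -81/44 ≈ -1.8409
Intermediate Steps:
G(H) = -5/4 + H
N = 1/246 ≈ 0.0040650
G(62)/B(50, N) = (-5/4 + 62)/(-33) = (243/4)*(-1/33) = -81/44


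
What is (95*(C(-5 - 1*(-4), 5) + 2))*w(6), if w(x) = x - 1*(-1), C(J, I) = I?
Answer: 4655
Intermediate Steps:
w(x) = 1 + x (w(x) = x + 1 = 1 + x)
(95*(C(-5 - 1*(-4), 5) + 2))*w(6) = (95*(5 + 2))*(1 + 6) = (95*7)*7 = 665*7 = 4655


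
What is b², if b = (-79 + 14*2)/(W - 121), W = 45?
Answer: 2601/5776 ≈ 0.45031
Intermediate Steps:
b = 51/76 (b = (-79 + 14*2)/(45 - 121) = (-79 + 28)/(-76) = -51*(-1/76) = 51/76 ≈ 0.67105)
b² = (51/76)² = 2601/5776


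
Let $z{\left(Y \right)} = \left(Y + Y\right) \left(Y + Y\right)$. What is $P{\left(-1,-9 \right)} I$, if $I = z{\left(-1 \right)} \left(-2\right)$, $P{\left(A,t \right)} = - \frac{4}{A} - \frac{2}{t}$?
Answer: $- \frac{304}{9} \approx -33.778$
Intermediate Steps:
$z{\left(Y \right)} = 4 Y^{2}$ ($z{\left(Y \right)} = 2 Y 2 Y = 4 Y^{2}$)
$I = -8$ ($I = 4 \left(-1\right)^{2} \left(-2\right) = 4 \cdot 1 \left(-2\right) = 4 \left(-2\right) = -8$)
$P{\left(-1,-9 \right)} I = \left(- \frac{4}{-1} - \frac{2}{-9}\right) \left(-8\right) = \left(\left(-4\right) \left(-1\right) - - \frac{2}{9}\right) \left(-8\right) = \left(4 + \frac{2}{9}\right) \left(-8\right) = \frac{38}{9} \left(-8\right) = - \frac{304}{9}$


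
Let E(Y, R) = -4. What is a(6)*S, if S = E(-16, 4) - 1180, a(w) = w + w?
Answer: -14208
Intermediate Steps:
a(w) = 2*w
S = -1184 (S = -4 - 1180 = -1184)
a(6)*S = (2*6)*(-1184) = 12*(-1184) = -14208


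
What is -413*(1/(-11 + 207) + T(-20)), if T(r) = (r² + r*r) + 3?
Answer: -9285951/28 ≈ -3.3164e+5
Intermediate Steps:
T(r) = 3 + 2*r² (T(r) = (r² + r²) + 3 = 2*r² + 3 = 3 + 2*r²)
-413*(1/(-11 + 207) + T(-20)) = -413*(1/(-11 + 207) + (3 + 2*(-20)²)) = -413*(1/196 + (3 + 2*400)) = -413*(1/196 + (3 + 800)) = -413*(1/196 + 803) = -413*157389/196 = -9285951/28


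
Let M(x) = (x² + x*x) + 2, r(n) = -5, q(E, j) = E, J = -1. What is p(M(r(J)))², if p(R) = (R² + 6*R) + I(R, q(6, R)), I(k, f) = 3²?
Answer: 9150625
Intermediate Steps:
I(k, f) = 9
M(x) = 2 + 2*x² (M(x) = (x² + x²) + 2 = 2*x² + 2 = 2 + 2*x²)
p(R) = 9 + R² + 6*R (p(R) = (R² + 6*R) + 9 = 9 + R² + 6*R)
p(M(r(J)))² = (9 + (2 + 2*(-5)²)² + 6*(2 + 2*(-5)²))² = (9 + (2 + 2*25)² + 6*(2 + 2*25))² = (9 + (2 + 50)² + 6*(2 + 50))² = (9 + 52² + 6*52)² = (9 + 2704 + 312)² = 3025² = 9150625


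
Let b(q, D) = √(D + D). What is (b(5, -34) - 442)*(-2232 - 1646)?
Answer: 1714076 - 7756*I*√17 ≈ 1.7141e+6 - 31979.0*I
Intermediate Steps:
b(q, D) = √2*√D (b(q, D) = √(2*D) = √2*√D)
(b(5, -34) - 442)*(-2232 - 1646) = (√2*√(-34) - 442)*(-2232 - 1646) = (√2*(I*√34) - 442)*(-3878) = (2*I*√17 - 442)*(-3878) = (-442 + 2*I*√17)*(-3878) = 1714076 - 7756*I*√17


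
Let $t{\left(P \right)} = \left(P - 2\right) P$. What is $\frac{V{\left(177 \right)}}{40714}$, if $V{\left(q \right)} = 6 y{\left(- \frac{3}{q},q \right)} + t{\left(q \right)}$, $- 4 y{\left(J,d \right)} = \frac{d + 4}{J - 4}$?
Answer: $\frac{4904729}{6432812} \approx 0.76245$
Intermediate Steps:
$y{\left(J,d \right)} = - \frac{4 + d}{4 \left(-4 + J\right)}$ ($y{\left(J,d \right)} = - \frac{\left(d + 4\right) \frac{1}{J - 4}}{4} = - \frac{\left(4 + d\right) \frac{1}{-4 + J}}{4} = - \frac{\frac{1}{-4 + J} \left(4 + d\right)}{4} = - \frac{4 + d}{4 \left(-4 + J\right)}$)
$t{\left(P \right)} = P \left(-2 + P\right)$ ($t{\left(P \right)} = \left(-2 + P\right) P = P \left(-2 + P\right)$)
$V{\left(q \right)} = q \left(-2 + q\right) + \frac{3 \left(-4 - q\right)}{2 \left(-4 - \frac{3}{q}\right)}$ ($V{\left(q \right)} = 6 \frac{-4 - q}{4 \left(-4 - \frac{3}{q}\right)} + q \left(-2 + q\right) = \frac{3 \left(-4 - q\right)}{2 \left(-4 - \frac{3}{q}\right)} + q \left(-2 + q\right) = q \left(-2 + q\right) + \frac{3 \left(-4 - q\right)}{2 \left(-4 - \frac{3}{q}\right)}$)
$\frac{V{\left(177 \right)}}{40714} = \frac{\frac{1}{2} \cdot 177^{2} \frac{1}{3 + 4 \cdot 177} \left(-7 + 8 \cdot 177\right)}{40714} = \frac{1}{2} \cdot 31329 \frac{1}{3 + 708} \left(-7 + 1416\right) \frac{1}{40714} = \frac{1}{2} \cdot 31329 \cdot \frac{1}{711} \cdot 1409 \cdot \frac{1}{40714} = \frac{4904729}{158} \cdot \frac{1}{40714} = \frac{4904729}{6432812}$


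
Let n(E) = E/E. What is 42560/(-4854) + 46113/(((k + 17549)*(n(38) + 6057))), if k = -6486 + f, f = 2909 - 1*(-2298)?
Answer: -2097322768549/239214002820 ≈ -8.7676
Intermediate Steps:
n(E) = 1
f = 5207 (f = 2909 + 2298 = 5207)
k = -1279 (k = -6486 + 5207 = -1279)
42560/(-4854) + 46113/(((k + 17549)*(n(38) + 6057))) = 42560/(-4854) + 46113/(((-1279 + 17549)*(1 + 6057))) = 42560*(-1/4854) + 46113/((16270*6058)) = -21280/2427 + 46113/98563660 = -2097322768549/239214002820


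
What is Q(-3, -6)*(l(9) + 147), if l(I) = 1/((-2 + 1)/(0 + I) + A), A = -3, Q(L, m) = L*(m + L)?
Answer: 110889/28 ≈ 3960.3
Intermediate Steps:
Q(L, m) = L*(L + m)
l(I) = 1/(-3 - 1/I) (l(I) = 1/((-2 + 1)/(0 + I) - 3) = 1/(-1/I - 3) = 1/(-3 - 1/I))
Q(-3, -6)*(l(9) + 147) = (-3*(-3 - 6))*(-1*9/(1 + 3*9) + 147) = (-3*(-9))*(-1*9/(1 + 27) + 147) = 27*(-1*9/28 + 147) = 27*(-1*9*1/28 + 147) = 27*(-9/28 + 147) = 27*(4107/28) = 110889/28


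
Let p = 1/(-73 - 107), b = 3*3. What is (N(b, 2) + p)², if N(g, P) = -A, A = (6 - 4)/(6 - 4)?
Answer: 32761/32400 ≈ 1.0111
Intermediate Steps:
A = 1 (A = 2/2 = 2*(½) = 1)
b = 9
N(g, P) = -1 (N(g, P) = -1*1 = -1)
p = -1/180 (p = 1/(-180) = -1/180 ≈ -0.0055556)
(N(b, 2) + p)² = (-1 - 1/180)² = (-181/180)² = 32761/32400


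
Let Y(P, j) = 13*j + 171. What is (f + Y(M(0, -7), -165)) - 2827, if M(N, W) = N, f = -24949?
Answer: -29750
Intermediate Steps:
Y(P, j) = 171 + 13*j
(f + Y(M(0, -7), -165)) - 2827 = (-24949 + (171 + 13*(-165))) - 2827 = (-24949 + (171 - 2145)) - 2827 = (-24949 - 1974) - 2827 = -26923 - 2827 = -29750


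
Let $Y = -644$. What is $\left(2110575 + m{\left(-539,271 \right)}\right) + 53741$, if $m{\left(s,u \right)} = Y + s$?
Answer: $2163133$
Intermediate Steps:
$m{\left(s,u \right)} = -644 + s$
$\left(2110575 + m{\left(-539,271 \right)}\right) + 53741 = \left(2110575 - 1183\right) + 53741 = 2109392 + 53741 = 2163133$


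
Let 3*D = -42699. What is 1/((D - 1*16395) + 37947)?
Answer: 1/7319 ≈ 0.00013663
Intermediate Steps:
D = -14233 (D = (1/3)*(-42699) = -14233)
1/((D - 1*16395) + 37947) = 1/((-14233 - 1*16395) + 37947) = 1/((-14233 - 16395) + 37947) = 1/(-30628 + 37947) = 1/7319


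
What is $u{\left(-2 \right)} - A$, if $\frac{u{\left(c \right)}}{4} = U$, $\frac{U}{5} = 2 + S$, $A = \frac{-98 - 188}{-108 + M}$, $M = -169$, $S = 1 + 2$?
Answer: $\frac{27414}{277} \approx 98.968$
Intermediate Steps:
$S = 3$
$A = \frac{286}{277}$ ($A = \frac{-98 - 188}{-108 - 169} = - \frac{286}{-277} = \left(-286\right) \left(- \frac{1}{277}\right) = \frac{286}{277} \approx 1.0325$)
$U = 25$ ($U = 5 \left(2 + 3\right) = 5 \cdot 5 = 25$)
$u{\left(c \right)} = 100$ ($u{\left(c \right)} = 4 \cdot 25 = 100$)
$u{\left(-2 \right)} - A = 100 - \frac{286}{277} = \frac{27414}{277}$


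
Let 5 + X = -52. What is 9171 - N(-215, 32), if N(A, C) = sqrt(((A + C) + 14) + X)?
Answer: 9171 - I*sqrt(226) ≈ 9171.0 - 15.033*I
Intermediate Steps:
X = -57 (X = -5 - 52 = -57)
N(A, C) = sqrt(-43 + A + C) (N(A, C) = sqrt(((A + C) + 14) - 57) = sqrt((14 + A + C) - 57) = sqrt(-43 + A + C))
9171 - N(-215, 32) = 9171 - sqrt(-43 - 215 + 32) = 9171 - sqrt(-226) = 9171 - I*sqrt(226)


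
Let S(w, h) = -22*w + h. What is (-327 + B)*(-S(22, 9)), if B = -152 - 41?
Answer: -247000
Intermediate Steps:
B = -193
S(w, h) = h - 22*w
(-327 + B)*(-S(22, 9)) = (-327 - 193)*(-(9 - 22*22)) = -(-520)*(9 - 484) = -(-520)*(-475) = -520*475 = -247000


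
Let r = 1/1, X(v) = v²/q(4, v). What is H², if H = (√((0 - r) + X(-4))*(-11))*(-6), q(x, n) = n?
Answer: -21780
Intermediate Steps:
X(v) = v (X(v) = v²/v = v)
r = 1
H = 66*I*√5 (H = (√((0 - 1*1) - 4)*(-11))*(-6) = (√((0 - 1) - 4)*(-11))*(-6) = (√(-1 - 4)*(-11))*(-6) = (√(-5)*(-11))*(-6) = ((I*√5)*(-11))*(-6) = -11*I*√5*(-6) = 66*I*√5 ≈ 147.58*I)
H² = (66*I*√5)² = -21780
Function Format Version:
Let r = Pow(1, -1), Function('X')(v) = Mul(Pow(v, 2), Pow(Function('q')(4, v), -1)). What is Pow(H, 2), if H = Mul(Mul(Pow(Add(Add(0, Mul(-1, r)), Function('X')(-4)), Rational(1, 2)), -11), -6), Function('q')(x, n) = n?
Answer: -21780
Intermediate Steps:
Function('X')(v) = v (Function('X')(v) = Mul(Pow(v, 2), Pow(v, -1)) = v)
r = 1
H = Mul(66, I, Pow(5, Rational(1, 2))) (H = Mul(Mul(Pow(Add(Add(0, Mul(-1, 1)), -4), Rational(1, 2)), -11), -6) = Mul(Mul(Pow(Add(Add(0, -1), -4), Rational(1, 2)), -11), -6) = Mul(Mul(Pow(Add(-1, -4), Rational(1, 2)), -11), -6) = Mul(Mul(Pow(-5, Rational(1, 2)), -11), -6) = Mul(Mul(Mul(I, Pow(5, Rational(1, 2))), -11), -6) = Mul(Mul(-11, I, Pow(5, Rational(1, 2))), -6) = Mul(66, I, Pow(5, Rational(1, 2))) ≈ Mul(147.58, I))
Pow(H, 2) = Pow(Mul(66, I, Pow(5, Rational(1, 2))), 2) = -21780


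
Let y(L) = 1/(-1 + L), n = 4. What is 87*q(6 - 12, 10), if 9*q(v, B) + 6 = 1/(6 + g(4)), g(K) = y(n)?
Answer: -1073/19 ≈ -56.474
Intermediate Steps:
g(K) = ⅓ (g(K) = 1/(-1 + 4) = 1/3 = ⅓)
q(v, B) = -37/57 (q(v, B) = -⅔ + 1/(9*(6 + ⅓)) = -⅔ + 1/(9*(19/3)) = -⅔ + (⅑)*(3/19) = -⅔ + 1/57 = -37/57)
87*q(6 - 12, 10) = 87*(-37/57) = -1073/19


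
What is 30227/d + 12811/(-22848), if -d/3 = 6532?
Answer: -78472571/37310784 ≈ -2.1032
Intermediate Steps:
d = -19596 (d = -3*6532 = -19596)
30227/d + 12811/(-22848) = 30227/(-19596) + 12811/(-22848) = 30227*(-1/19596) + 12811*(-1/22848) = -30227/19596 - 12811/22848 = -78472571/37310784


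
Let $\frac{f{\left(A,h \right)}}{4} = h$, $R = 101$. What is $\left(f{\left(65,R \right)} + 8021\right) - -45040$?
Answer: $53465$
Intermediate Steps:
$f{\left(A,h \right)} = 4 h$
$\left(f{\left(65,R \right)} + 8021\right) - -45040 = \left(4 \cdot 101 + 8021\right) - -45040 = \left(404 + 8021\right) + 45040 = 8425 + 45040 = 53465$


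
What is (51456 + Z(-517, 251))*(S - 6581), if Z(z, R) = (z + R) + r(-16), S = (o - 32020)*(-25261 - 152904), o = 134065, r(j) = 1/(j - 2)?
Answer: -8376092158677257/9 ≈ -9.3068e+14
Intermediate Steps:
r(j) = 1/(-2 + j)
S = -18180847425 (S = (134065 - 32020)*(-25261 - 152904) = 102045*(-178165) = -18180847425)
Z(z, R) = -1/18 + R + z (Z(z, R) = (z + R) + 1/(-2 - 16) = (R + z) + 1/(-18) = (R + z) - 1/18 = -1/18 + R + z)
(51456 + Z(-517, 251))*(S - 6581) = (51456 + (-1/18 + 251 - 517))*(-18180847425 - 6581) = (51456 - 4789/18)*(-18180854006) = (921419/18)*(-18180854006) = -8376092158677257/9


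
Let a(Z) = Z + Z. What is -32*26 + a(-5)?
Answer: -842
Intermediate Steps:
a(Z) = 2*Z
-32*26 + a(-5) = -32*26 + 2*(-5) = -832 - 10 = -842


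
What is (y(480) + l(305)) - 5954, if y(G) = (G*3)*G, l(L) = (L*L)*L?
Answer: 29057871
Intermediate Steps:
l(L) = L³ (l(L) = L²*L = L³)
y(G) = 3*G² (y(G) = (3*G)*G = 3*G²)
(y(480) + l(305)) - 5954 = (3*480² + 305³) - 5954 = (3*230400 + 28372625) - 5954 = (691200 + 28372625) - 5954 = 29063825 - 5954 = 29057871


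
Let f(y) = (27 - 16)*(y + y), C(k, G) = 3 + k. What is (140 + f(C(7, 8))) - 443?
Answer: -83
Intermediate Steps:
f(y) = 22*y (f(y) = 11*(2*y) = 22*y)
(140 + f(C(7, 8))) - 443 = (140 + 22*(3 + 7)) - 443 = (140 + 22*10) - 443 = (140 + 220) - 443 = 360 - 443 = -83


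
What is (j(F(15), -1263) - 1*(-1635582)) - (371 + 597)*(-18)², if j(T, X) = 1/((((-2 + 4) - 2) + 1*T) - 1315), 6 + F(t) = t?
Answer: 1726466699/1306 ≈ 1.3220e+6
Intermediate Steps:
F(t) = -6 + t
j(T, X) = 1/(-1315 + T) (j(T, X) = 1/(((2 - 2) + T) - 1315) = 1/((0 + T) - 1315) = 1/(T - 1315) = 1/(-1315 + T))
(j(F(15), -1263) - 1*(-1635582)) - (371 + 597)*(-18)² = (1/(-1315 + (-6 + 15)) - 1*(-1635582)) - (371 + 597)*(-18)² = (1/(-1315 + 9) + 1635582) - 968*324 = (1/(-1306) + 1635582) - 1*313632 = (-1/1306 + 1635582) - 313632 = 2136070091/1306 - 313632 = 1726466699/1306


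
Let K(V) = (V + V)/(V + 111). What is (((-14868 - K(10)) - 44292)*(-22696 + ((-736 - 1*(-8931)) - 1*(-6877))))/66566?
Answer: 27287744560/4027243 ≈ 6775.8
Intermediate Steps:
K(V) = 2*V/(111 + V) (K(V) = (2*V)/(111 + V) = 2*V/(111 + V))
(((-14868 - K(10)) - 44292)*(-22696 + ((-736 - 1*(-8931)) - 1*(-6877))))/66566 = (((-14868 - 2*10/(111 + 10)) - 44292)*(-22696 + ((-736 - 1*(-8931)) - 1*(-6877))))/66566 = (((-14868 - 2*10/121) - 44292)*(-22696 + ((-736 + 8931) + 6877)))*(1/66566) = (((-14868 - 2*10/121) - 44292)*(-22696 + (8195 + 6877)))*(1/66566) = (((-14868 - 1*20/121) - 44292)*(-22696 + 15072))*(1/66566) = (((-14868 - 20/121) - 44292)*(-7624))*(1/66566) = ((-1799048/121 - 44292)*(-7624))*(1/66566) = -7158380/121*(-7624)*(1/66566) = (54575489120/121)*(1/66566) = 27287744560/4027243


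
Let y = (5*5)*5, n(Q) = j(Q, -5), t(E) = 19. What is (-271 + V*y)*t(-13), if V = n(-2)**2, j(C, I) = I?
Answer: 54226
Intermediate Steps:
n(Q) = -5
V = 25 (V = (-5)**2 = 25)
y = 125 (y = 25*5 = 125)
(-271 + V*y)*t(-13) = (-271 + 25*125)*19 = (-271 + 3125)*19 = 2854*19 = 54226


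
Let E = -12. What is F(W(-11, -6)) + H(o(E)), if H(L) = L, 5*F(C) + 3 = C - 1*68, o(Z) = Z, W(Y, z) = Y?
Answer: -142/5 ≈ -28.400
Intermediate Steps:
F(C) = -71/5 + C/5 (F(C) = -3/5 + (C - 1*68)/5 = -3/5 + (C - 68)/5 = -3/5 + (-68 + C)/5 = -3/5 + (-68/5 + C/5) = -71/5 + C/5)
F(W(-11, -6)) + H(o(E)) = (-71/5 + (1/5)*(-11)) - 12 = (-71/5 - 11/5) - 12 = -82/5 - 12 = -142/5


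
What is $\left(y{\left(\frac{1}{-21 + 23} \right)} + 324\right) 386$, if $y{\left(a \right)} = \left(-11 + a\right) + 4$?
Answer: $122555$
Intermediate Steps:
$y{\left(a \right)} = -7 + a$
$\left(y{\left(\frac{1}{-21 + 23} \right)} + 324\right) 386 = \left(\left(-7 + \frac{1}{-21 + 23}\right) + 324\right) 386 = \left(\left(-7 + \frac{1}{2}\right) + 324\right) 386 = \left(- \frac{13}{2} + 324\right) 386 = \frac{635}{2} \cdot 386 = 122555$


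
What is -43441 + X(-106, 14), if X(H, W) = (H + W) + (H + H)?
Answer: -43745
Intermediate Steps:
X(H, W) = W + 3*H (X(H, W) = (H + W) + 2*H = W + 3*H)
-43441 + X(-106, 14) = -43441 + (14 + 3*(-106)) = -43441 + (14 - 318) = -43441 - 304 = -43745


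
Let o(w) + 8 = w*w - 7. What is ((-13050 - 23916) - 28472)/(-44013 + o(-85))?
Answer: 65438/36803 ≈ 1.7781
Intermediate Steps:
o(w) = -15 + w² (o(w) = -8 + (w*w - 7) = -8 + (w² - 7) = -8 + (-7 + w²) = -15 + w²)
((-13050 - 23916) - 28472)/(-44013 + o(-85)) = ((-13050 - 23916) - 28472)/(-44013 + (-15 + (-85)²)) = (-36966 - 28472)/(-44013 + (-15 + 7225)) = -65438/(-44013 + 7210) = -65438/(-36803) = -65438*(-1/36803) = 65438/36803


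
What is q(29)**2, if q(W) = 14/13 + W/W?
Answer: 729/169 ≈ 4.3136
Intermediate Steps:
q(W) = 27/13 (q(W) = 14*(1/13) + 1 = 14/13 + 1 = 27/13)
q(29)**2 = (27/13)**2 = 729/169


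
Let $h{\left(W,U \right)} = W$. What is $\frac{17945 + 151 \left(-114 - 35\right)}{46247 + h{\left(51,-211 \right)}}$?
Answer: $- \frac{2277}{23149} \approx -0.098363$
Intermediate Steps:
$\frac{17945 + 151 \left(-114 - 35\right)}{46247 + h{\left(51,-211 \right)}} = \frac{17945 + 151 \left(-114 - 35\right)}{46247 + 51} = \frac{17945 + 151 \left(-114 - 35\right)}{46298} = \left(17945 + 151 \left(-149\right)\right) \frac{1}{46298} = \left(17945 - 22499\right) \frac{1}{46298} = \left(-4554\right) \frac{1}{46298} = - \frac{2277}{23149}$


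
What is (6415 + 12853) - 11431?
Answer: 7837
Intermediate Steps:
(6415 + 12853) - 11431 = 19268 - 11431 = 7837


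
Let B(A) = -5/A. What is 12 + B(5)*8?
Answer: 4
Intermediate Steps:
12 + B(5)*8 = 12 - 5/5*8 = 12 - 5*⅕*8 = 12 - 1*8 = 12 - 8 = 4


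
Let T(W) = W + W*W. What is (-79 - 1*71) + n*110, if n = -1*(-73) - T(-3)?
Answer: 7220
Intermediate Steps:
T(W) = W + W²
n = 67 (n = -1*(-73) - (-3)*(1 - 3) = 73 - (-3)*(-2) = 73 - 1*6 = 73 - 6 = 67)
(-79 - 1*71) + n*110 = (-79 - 1*71) + 67*110 = (-79 - 71) + 7370 = -150 + 7370 = 7220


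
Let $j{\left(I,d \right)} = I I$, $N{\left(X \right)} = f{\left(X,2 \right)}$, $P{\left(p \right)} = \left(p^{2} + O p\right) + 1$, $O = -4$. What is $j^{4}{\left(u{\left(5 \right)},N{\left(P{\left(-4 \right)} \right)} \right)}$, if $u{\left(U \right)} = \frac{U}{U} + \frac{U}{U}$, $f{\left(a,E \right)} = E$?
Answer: $256$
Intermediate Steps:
$P{\left(p \right)} = 1 + p^{2} - 4 p$ ($P{\left(p \right)} = \left(p^{2} - 4 p\right) + 1 = 1 + p^{2} - 4 p$)
$N{\left(X \right)} = 2$
$u{\left(U \right)} = 2$ ($u{\left(U \right)} = 1 + 1 = 2$)
$j{\left(I,d \right)} = I^{2}$
$j^{4}{\left(u{\left(5 \right)},N{\left(P{\left(-4 \right)} \right)} \right)} = \left(2^{2}\right)^{4} = 4^{4} = 256$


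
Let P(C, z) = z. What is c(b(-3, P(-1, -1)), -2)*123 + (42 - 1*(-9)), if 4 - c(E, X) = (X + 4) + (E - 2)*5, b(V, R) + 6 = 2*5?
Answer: -933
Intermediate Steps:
b(V, R) = 4 (b(V, R) = -6 + 2*5 = -6 + 10 = 4)
c(E, X) = 10 - X - 5*E (c(E, X) = 4 - ((X + 4) + (E - 2)*5) = 4 - ((4 + X) + (-2 + E)*5) = 4 - ((4 + X) + (-10 + 5*E)) = 4 - (-6 + X + 5*E) = 4 + (6 - X - 5*E) = 10 - X - 5*E)
c(b(-3, P(-1, -1)), -2)*123 + (42 - 1*(-9)) = (10 - 1*(-2) - 5*4)*123 + (42 - 1*(-9)) = (10 + 2 - 20)*123 + (42 + 9) = -8*123 + 51 = -984 + 51 = -933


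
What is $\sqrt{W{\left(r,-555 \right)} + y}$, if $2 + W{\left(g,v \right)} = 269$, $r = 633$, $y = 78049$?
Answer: $2 \sqrt{19579} \approx 279.85$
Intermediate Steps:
$W{\left(g,v \right)} = 267$ ($W{\left(g,v \right)} = -2 + 269 = 267$)
$\sqrt{W{\left(r,-555 \right)} + y} = \sqrt{267 + 78049} = \sqrt{78316} = 2 \sqrt{19579}$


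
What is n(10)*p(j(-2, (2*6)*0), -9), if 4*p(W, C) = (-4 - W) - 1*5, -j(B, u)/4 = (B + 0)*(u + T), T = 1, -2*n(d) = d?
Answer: 85/4 ≈ 21.250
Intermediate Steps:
n(d) = -d/2
j(B, u) = -4*B*(1 + u) (j(B, u) = -4*(B + 0)*(u + 1) = -4*B*(1 + u))
p(W, C) = -9/4 - W/4 (p(W, C) = ((-4 - W) - 1*5)/4 = ((-4 - W) - 5)/4 = (-9 - W)/4 = -9/4 - W/4)
n(10)*p(j(-2, (2*6)*0), -9) = (-1/2*10)*(-9/4 - (-1)*(-2)*(1 + (2*6)*0)) = -5*(-9/4 - (-1)*(-2)*(1 + 12*0)) = -5*(-9/4 - (-1)*(-2)*(1 + 0)) = -5*(-9/4 - (-1)*(-2)) = -5*(-9/4 - 1/4*8) = -5*(-9/4 - 2) = -5*(-17/4) = 85/4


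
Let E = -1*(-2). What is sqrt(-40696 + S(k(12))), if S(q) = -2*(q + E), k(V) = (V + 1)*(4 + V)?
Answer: 2*I*sqrt(10279) ≈ 202.77*I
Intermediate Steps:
E = 2
k(V) = (1 + V)*(4 + V)
S(q) = -4 - 2*q (S(q) = -2*(q + 2) = -2*(2 + q) = -4 - 2*q)
sqrt(-40696 + S(k(12))) = sqrt(-40696 + (-4 - 2*(4 + 12**2 + 5*12))) = sqrt(-40696 + (-4 - 2*(4 + 144 + 60))) = sqrt(-40696 + (-4 - 2*208)) = sqrt(-40696 + (-4 - 416)) = sqrt(-40696 - 420) = sqrt(-41116) = 2*I*sqrt(10279)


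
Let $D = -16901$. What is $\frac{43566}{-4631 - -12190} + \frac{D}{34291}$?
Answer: $\frac{1366167047}{259205669} \approx 5.2706$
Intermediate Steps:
$\frac{43566}{-4631 - -12190} + \frac{D}{34291} = \frac{43566}{-4631 - -12190} - \frac{16901}{34291} = \frac{43566}{-4631 + 12190} - \frac{16901}{34291} = \frac{43566}{7559} - \frac{16901}{34291} = \frac{1366167047}{259205669}$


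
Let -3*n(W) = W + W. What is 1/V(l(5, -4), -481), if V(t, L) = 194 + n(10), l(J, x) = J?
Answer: 3/562 ≈ 0.0053381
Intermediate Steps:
n(W) = -2*W/3 (n(W) = -(W + W)/3 = -2*W/3)
V(t, L) = 562/3 (V(t, L) = 194 - 2/3*10 = 194 - 20/3 = 562/3)
1/V(l(5, -4), -481) = 1/(562/3) = 3/562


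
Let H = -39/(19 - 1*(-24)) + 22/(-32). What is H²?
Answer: 1203409/473344 ≈ 2.5424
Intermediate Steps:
H = -1097/688 (H = -39/(19 + 24) + 22*(-1/32) = -39/43 - 11/16 = -1097/688 ≈ -1.5945)
H² = (-1097/688)² = 1203409/473344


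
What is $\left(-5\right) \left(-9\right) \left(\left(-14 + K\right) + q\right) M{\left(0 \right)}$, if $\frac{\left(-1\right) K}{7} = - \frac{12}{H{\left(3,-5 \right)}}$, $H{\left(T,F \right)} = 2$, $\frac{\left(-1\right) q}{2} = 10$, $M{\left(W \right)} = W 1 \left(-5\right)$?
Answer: $0$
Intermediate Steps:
$M{\left(W \right)} = - 5 W$ ($M{\left(W \right)} = W \left(-5\right) = - 5 W$)
$q = -20$ ($q = \left(-2\right) 10 = -20$)
$K = 42$ ($K = - 7 \left(- \frac{12}{2}\right) = - 7 \left(\left(-12\right) \frac{1}{2}\right) = \left(-7\right) \left(-6\right) = 42$)
$\left(-5\right) \left(-9\right) \left(\left(-14 + K\right) + q\right) M{\left(0 \right)} = \left(-5\right) \left(-9\right) \left(\left(-14 + 42\right) - 20\right) \left(\left(-5\right) 0\right) = 45 \left(28 - 20\right) 0 = 45 \cdot 8 \cdot 0 = 360 \cdot 0 = 0$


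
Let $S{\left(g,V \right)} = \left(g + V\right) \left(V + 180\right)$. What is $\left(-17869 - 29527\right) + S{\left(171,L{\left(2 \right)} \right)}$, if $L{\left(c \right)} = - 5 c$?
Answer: $-20026$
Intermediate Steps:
$S{\left(g,V \right)} = \left(180 + V\right) \left(V + g\right)$ ($S{\left(g,V \right)} = \left(V + g\right) \left(180 + V\right) = \left(180 + V\right) \left(V + g\right)$)
$\left(-17869 - 29527\right) + S{\left(171,L{\left(2 \right)} \right)} = \left(-17869 - 29527\right) + \left(\left(\left(-5\right) 2\right)^{2} + 180 \left(\left(-5\right) 2\right) + 180 \cdot 171 + \left(-5\right) 2 \cdot 171\right) = -47396 + \left(\left(-10\right)^{2} + 180 \left(-10\right) + 30780 - 1710\right) = -47396 + \left(100 - 1800 + 30780 - 1710\right) = -47396 + 27370 = -20026$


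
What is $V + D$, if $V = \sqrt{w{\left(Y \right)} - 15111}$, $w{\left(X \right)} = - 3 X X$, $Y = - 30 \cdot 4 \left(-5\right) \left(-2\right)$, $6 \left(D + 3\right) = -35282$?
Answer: $- \frac{17650}{3} + 3 i \sqrt{481679} \approx -5883.3 + 2082.1 i$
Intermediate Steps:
$D = - \frac{17650}{3}$ ($D = -3 + \frac{1}{6} \left(-35282\right) = -3 - \frac{17641}{3} = - \frac{17650}{3} \approx -5883.3$)
$Y = -1200$ ($Y = - 30 \left(\left(-20\right) \left(-2\right)\right) = \left(-30\right) 40 = -1200$)
$w{\left(X \right)} = - 3 X^{2}$
$V = 3 i \sqrt{481679}$ ($V = \sqrt{- 3 \left(-1200\right)^{2} - 15111} = \sqrt{\left(-3\right) 1440000 - 15111} = \sqrt{-4320000 - 15111} = \sqrt{-4335111} = 3 i \sqrt{481679} \approx 2082.1 i$)
$V + D = 3 i \sqrt{481679} - \frac{17650}{3} = - \frac{17650}{3} + 3 i \sqrt{481679}$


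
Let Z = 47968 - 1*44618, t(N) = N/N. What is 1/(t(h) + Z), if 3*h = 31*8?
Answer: 1/3351 ≈ 0.00029842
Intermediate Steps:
h = 248/3 (h = (31*8)/3 = (⅓)*248 = 248/3 ≈ 82.667)
t(N) = 1
Z = 3350 (Z = 47968 - 44618 = 3350)
1/(t(h) + Z) = 1/(1 + 3350) = 1/3351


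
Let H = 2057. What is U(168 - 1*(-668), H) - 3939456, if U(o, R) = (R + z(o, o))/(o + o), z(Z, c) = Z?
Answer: -598797049/152 ≈ -3.9395e+6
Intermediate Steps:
U(o, R) = (R + o)/(2*o) (U(o, R) = (R + o)/(o + o) = (R + o)/((2*o)) = (R + o)*(1/(2*o)) = (R + o)/(2*o))
U(168 - 1*(-668), H) - 3939456 = (2057 + (168 - 1*(-668)))/(2*(168 - 1*(-668))) - 3939456 = (2057 + (168 + 668))/(2*(168 + 668)) - 3939456 = (1/2)*(2057 + 836)/836 - 3939456 = (1/2)*(1/836)*2893 - 3939456 = 263/152 - 3939456 = -598797049/152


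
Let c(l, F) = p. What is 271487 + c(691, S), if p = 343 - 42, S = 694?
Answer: 271788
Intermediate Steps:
p = 301
c(l, F) = 301
271487 + c(691, S) = 271487 + 301 = 271788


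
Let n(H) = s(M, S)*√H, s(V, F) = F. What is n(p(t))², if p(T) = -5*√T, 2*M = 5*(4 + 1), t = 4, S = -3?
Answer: -90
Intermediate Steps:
M = 25/2 (M = (5*(4 + 1))/2 = (5*5)/2 = (½)*25 = 25/2 ≈ 12.500)
n(H) = -3*√H
n(p(t))² = (-3*I*√10)² = -90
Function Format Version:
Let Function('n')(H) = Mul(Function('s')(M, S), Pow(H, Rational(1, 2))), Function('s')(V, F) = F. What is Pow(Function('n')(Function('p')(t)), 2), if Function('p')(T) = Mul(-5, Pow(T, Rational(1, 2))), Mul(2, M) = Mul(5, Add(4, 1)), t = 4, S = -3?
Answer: -90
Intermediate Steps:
M = Rational(25, 2) (M = Mul(Rational(1, 2), Mul(5, Add(4, 1))) = Mul(Rational(1, 2), Mul(5, 5)) = Mul(Rational(1, 2), 25) = Rational(25, 2) ≈ 12.500)
Function('n')(H) = Mul(-3, Pow(H, Rational(1, 2)))
Pow(Function('n')(Function('p')(t)), 2) = Pow(Mul(-3, Pow(Mul(-5, Pow(4, Rational(1, 2))), Rational(1, 2))), 2) = Pow(Mul(-3, Pow(Mul(-5, 2), Rational(1, 2))), 2) = Pow(Mul(-3, Pow(-10, Rational(1, 2))), 2) = Pow(Mul(-3, Mul(I, Pow(10, Rational(1, 2)))), 2) = Pow(Mul(-3, I, Pow(10, Rational(1, 2))), 2) = -90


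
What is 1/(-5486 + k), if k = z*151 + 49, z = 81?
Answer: 1/6794 ≈ 0.00014719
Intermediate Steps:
k = 12280 (k = 81*151 + 49 = 12231 + 49 = 12280)
1/(-5486 + k) = 1/(-5486 + 12280) = 1/6794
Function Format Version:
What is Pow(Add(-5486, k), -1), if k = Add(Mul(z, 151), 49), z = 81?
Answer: Rational(1, 6794) ≈ 0.00014719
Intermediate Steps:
k = 12280 (k = Add(Mul(81, 151), 49) = Add(12231, 49) = 12280)
Pow(Add(-5486, k), -1) = Pow(Add(-5486, 12280), -1) = Pow(6794, -1) = Rational(1, 6794)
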